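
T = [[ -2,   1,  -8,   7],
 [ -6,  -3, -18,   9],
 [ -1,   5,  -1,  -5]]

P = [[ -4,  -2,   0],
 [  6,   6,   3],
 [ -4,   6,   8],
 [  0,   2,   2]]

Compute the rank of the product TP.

First compute TP:
[[ 46, -24, -47],
 [ 78, -96, -135],
 [ 38,  16,  -3]]
Now row reduce the product.
R2 ← R2 − (39/23)·R1: [0, -1272/23, -1272/23]
R3 ← R3 − (19/23)·R1: [0, 824/23, 824/23]
R3 ← R3 + (103/159)·R2: [0, 0, 0]
2 nonzero rows, so rank(TP) = 2.

2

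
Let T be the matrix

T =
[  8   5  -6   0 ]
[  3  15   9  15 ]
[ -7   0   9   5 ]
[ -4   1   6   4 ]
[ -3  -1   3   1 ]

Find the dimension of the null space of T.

Row reduce to echelon form.
R2 ← R2 − (3/8)·R1: [0, 105/8, 45/4, 15]
R3 ← R3 + (7/8)·R1: [0, 35/8, 15/4, 5]
R4 ← R4 + (1/2)·R1: [0, 7/2, 3, 4]
R5 ← R5 + (3/8)·R1: [0, 7/8, 3/4, 1]
R3 ← R3 − (1/3)·R2: [0, 0, 0, 0]
R4 ← R4 − (4/15)·R2: [0, 0, 0, 0]
R5 ← R5 − (1/15)·R2: [0, 0, 0, 0]
2 nonzero rows, so rank(T) = 2.
T has 4 columns; by rank–nullity, nullity = 4 − 2 = 2.

2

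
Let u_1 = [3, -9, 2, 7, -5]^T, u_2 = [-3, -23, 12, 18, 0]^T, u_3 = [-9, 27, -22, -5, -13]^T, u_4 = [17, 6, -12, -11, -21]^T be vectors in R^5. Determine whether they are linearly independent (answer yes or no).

Form the matrix with these vectors as rows and row reduce.
R2 ← R2 + R1: [0, -32, 14, 25, -5]
R3 ← R3 + (3)·R1: [0, 0, -16, 16, -28]
R4 ← R4 − (17/3)·R1: [0, 57, -70/3, -152/3, 22/3]
R4 ← R4 + (57/32)·R2: [0, 0, 77/48, -589/96, -151/96]
R4 ← R4 + (77/768)·R3: [0, 0, 0, -145/32, -841/192]
4 nonzero rows, so the 4 vectors span a space of dimension 4.
Since 4 = 4, the vectors are linearly independent.

yes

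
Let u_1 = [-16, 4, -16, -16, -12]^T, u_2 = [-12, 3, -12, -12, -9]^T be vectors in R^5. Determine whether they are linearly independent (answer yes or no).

Form the matrix with these vectors as rows and row reduce.
R2 ← R2 − (3/4)·R1: [0, 0, 0, 0, 0]
1 nonzero row, so the 2 vectors span a space of dimension 1.
Since 1 < 2, the vectors are linearly dependent.

no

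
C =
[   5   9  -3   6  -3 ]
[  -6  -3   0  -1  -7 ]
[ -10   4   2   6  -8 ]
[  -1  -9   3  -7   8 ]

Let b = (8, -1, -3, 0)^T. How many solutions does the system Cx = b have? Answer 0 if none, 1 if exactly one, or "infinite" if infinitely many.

Row reduce the augmented matrix [C | b].
R2 ← R2 + (6/5)·R1: [0, 39/5, -18/5, 31/5, -53/5, 43/5]
R3 ← R3 + (2)·R1: [0, 22, -4, 18, -14, 13]
R4 ← R4 + (1/5)·R1: [0, -36/5, 12/5, -29/5, 37/5, 8/5]
R3 ← R3 − (110/39)·R2: [0, 0, 80/13, 20/39, 620/39, -439/39]
R4 ← R4 + (12/13)·R2: [0, 0, -12/13, -1/13, -31/13, 124/13]
R4 ← R4 + (3/20)·R3: [0, 0, 0, 0, 0, 157/20]
The echelon form has 4 nonzero rows; the last pivot sits in the augmented column, so rank(C) = 3 but rank([C|b]) = 4.
Since the ranks differ, the system is inconsistent.
It has no solutions.

0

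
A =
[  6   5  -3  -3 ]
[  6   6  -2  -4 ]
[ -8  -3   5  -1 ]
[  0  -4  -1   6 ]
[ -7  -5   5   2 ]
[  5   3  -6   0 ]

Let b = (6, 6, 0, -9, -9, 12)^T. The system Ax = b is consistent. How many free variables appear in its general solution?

Row reduce the augmented matrix [A | b].
R2 ← R2 − R1: [0, 1, 1, -1, 0]
R3 ← R3 + (4/3)·R1: [0, 11/3, 1, -5, 8]
R5 ← R5 + (7/6)·R1: [0, 5/6, 3/2, -3/2, -2]
R6 ← R6 − (5/6)·R1: [0, -7/6, -7/2, 5/2, 7]
R3 ← R3 − (11/3)·R2: [0, 0, -8/3, -4/3, 8]
R4 ← R4 + (4)·R2: [0, 0, 3, 2, -9]
R5 ← R5 − (5/6)·R2: [0, 0, 2/3, -2/3, -2]
R6 ← R6 + (7/6)·R2: [0, 0, -7/3, 4/3, 7]
R4 ← R4 + (9/8)·R3: [0, 0, 0, 1/2, 0]
R5 ← R5 + (1/4)·R3: [0, 0, 0, -1, 0]
R6 ← R6 − (7/8)·R3: [0, 0, 0, 5/2, 0]
R5 ← R5 + (2)·R4: [0, 0, 0, 0, 0]
R6 ← R6 − (5)·R4: [0, 0, 0, 0, 0]
The echelon form has 4 nonzero rows, and every pivot lies in the first 4 columns, so rank(A) = rank([A|b]) = 4.
The system is consistent.
Free variables = (unknowns) − (rank) = 4 − 4 = 0.

0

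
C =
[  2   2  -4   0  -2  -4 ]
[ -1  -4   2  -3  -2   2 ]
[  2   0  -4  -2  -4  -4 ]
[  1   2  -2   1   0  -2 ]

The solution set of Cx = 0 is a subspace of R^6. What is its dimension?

4

Row reduce to echelon form.
R2 ← R2 + (1/2)·R1: [0, -3, 0, -3, -3, 0]
R3 ← R3 − R1: [0, -2, 0, -2, -2, 0]
R4 ← R4 − (1/2)·R1: [0, 1, 0, 1, 1, 0]
R3 ← R3 − (2/3)·R2: [0, 0, 0, 0, 0, 0]
R4 ← R4 + (1/3)·R2: [0, 0, 0, 0, 0, 0]
2 nonzero rows, so rank(C) = 2.
C has 6 columns; by rank–nullity, nullity = 6 − 2 = 4.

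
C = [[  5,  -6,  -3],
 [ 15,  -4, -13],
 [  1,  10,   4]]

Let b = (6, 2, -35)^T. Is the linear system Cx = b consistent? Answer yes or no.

yes

Row reduce the augmented matrix [C | b].
R2 ← R2 − (3)·R1: [0, 14, -4, -16]
R3 ← R3 − (1/5)·R1: [0, 56/5, 23/5, -181/5]
R3 ← R3 − (4/5)·R2: [0, 0, 39/5, -117/5]
The echelon form has 3 nonzero rows, and every pivot lies in the first 3 columns, so rank(C) = rank([C|b]) = 3.
The system is consistent.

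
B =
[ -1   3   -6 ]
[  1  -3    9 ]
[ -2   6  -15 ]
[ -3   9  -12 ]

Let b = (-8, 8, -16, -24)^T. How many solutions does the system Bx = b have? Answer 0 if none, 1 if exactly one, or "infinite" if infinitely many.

Row reduce the augmented matrix [B | b].
R2 ← R2 + R1: [0, 0, 3, 0]
R3 ← R3 − (2)·R1: [0, 0, -3, 0]
R4 ← R4 − (3)·R1: [0, 0, 6, 0]
R3 ← R3 + R2: [0, 0, 0, 0]
R4 ← R4 − (2)·R2: [0, 0, 0, 0]
The echelon form has 2 nonzero rows, and every pivot lies in the first 3 columns, so rank(B) = rank([B|b]) = 2.
The system is consistent.
rank = 2 < 3 unknowns, so there are infinitely many solutions.

infinite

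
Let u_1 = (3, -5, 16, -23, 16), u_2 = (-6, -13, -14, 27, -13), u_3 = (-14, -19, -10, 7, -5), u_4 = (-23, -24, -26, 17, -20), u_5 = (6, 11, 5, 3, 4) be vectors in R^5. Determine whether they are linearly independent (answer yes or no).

yes

Form the matrix with these vectors as rows and row reduce.
R2 ← R2 + (2)·R1: [0, -23, 18, -19, 19]
R3 ← R3 + (14/3)·R1: [0, -127/3, 194/3, -301/3, 209/3]
R4 ← R4 + (23/3)·R1: [0, -187/3, 290/3, -478/3, 308/3]
R5 ← R5 − (2)·R1: [0, 21, -27, 49, -28]
R3 ← R3 − (127/69)·R2: [0, 0, 2176/69, -4510/69, 798/23]
R4 ← R4 − (187/69)·R2: [0, 0, 3304/69, -7441/69, 1177/23]
R5 ← R5 + (21/23)·R2: [0, 0, -243/23, 728/23, -245/23]
R4 ← R4 − (413/272)·R3: [0, 0, 0, -1169/136, -205/136]
R5 ← R5 + (729/2176)·R3: [0, 0, 0, 10613/1088, 1057/1088]
R5 ← R5 + (10613/9352)·R4: [0, 0, 0, 0, -864/1169]
5 nonzero rows, so the 5 vectors span a space of dimension 5.
Since 5 = 5, the vectors are linearly independent.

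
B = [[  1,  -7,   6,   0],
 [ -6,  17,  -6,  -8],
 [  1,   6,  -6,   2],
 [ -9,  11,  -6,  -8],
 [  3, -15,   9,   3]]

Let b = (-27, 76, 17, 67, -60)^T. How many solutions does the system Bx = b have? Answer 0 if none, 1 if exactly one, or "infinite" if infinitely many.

Row reduce the augmented matrix [B | b].
R2 ← R2 + (6)·R1: [0, -25, 30, -8, -86]
R3 ← R3 − R1: [0, 13, -12, 2, 44]
R4 ← R4 + (9)·R1: [0, -52, 48, -8, -176]
R5 ← R5 − (3)·R1: [0, 6, -9, 3, 21]
R3 ← R3 + (13/25)·R2: [0, 0, 18/5, -54/25, -18/25]
R4 ← R4 − (52/25)·R2: [0, 0, -72/5, 216/25, 72/25]
R5 ← R5 + (6/25)·R2: [0, 0, -9/5, 27/25, 9/25]
R4 ← R4 + (4)·R3: [0, 0, 0, 0, 0]
R5 ← R5 + (1/2)·R3: [0, 0, 0, 0, 0]
The echelon form has 3 nonzero rows, and every pivot lies in the first 4 columns, so rank(B) = rank([B|b]) = 3.
The system is consistent.
rank = 3 < 4 unknowns, so there are infinitely many solutions.

infinite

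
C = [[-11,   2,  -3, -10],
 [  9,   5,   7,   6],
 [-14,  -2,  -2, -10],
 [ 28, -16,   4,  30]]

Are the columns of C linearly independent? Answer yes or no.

Row reduce C to echelon form.
R2 ← R2 + (9/11)·R1: [0, 73/11, 50/11, -24/11]
R3 ← R3 − (14/11)·R1: [0, -50/11, 20/11, 30/11]
R4 ← R4 + (28/11)·R1: [0, -120/11, -40/11, 50/11]
R3 ← R3 + (50/73)·R2: [0, 0, 360/73, 90/73]
R4 ← R4 + (120/73)·R2: [0, 0, 280/73, 70/73]
R4 ← R4 − (7/9)·R3: [0, 0, 0, 0]
3 pivots among 4 columns.
Only 3 < 4 pivot columns, so the columns are linearly dependent.

no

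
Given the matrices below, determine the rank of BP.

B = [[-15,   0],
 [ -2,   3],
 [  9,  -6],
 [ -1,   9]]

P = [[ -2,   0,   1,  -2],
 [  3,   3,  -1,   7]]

2

First compute BP:
[[ 30,   0, -15,  30],
 [ 13,   9,  -5,  25],
 [-36, -18,  15, -60],
 [ 29,  27, -10,  65]]
Now row reduce the product.
R2 ← R2 − (13/30)·R1: [0, 9, 3/2, 12]
R3 ← R3 + (6/5)·R1: [0, -18, -3, -24]
R4 ← R4 − (29/30)·R1: [0, 27, 9/2, 36]
R3 ← R3 + (2)·R2: [0, 0, 0, 0]
R4 ← R4 − (3)·R2: [0, 0, 0, 0]
2 nonzero rows, so rank(BP) = 2.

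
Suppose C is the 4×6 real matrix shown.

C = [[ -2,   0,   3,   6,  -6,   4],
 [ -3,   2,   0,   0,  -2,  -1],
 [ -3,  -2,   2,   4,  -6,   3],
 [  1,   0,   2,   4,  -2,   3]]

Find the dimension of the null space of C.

Row reduce to echelon form.
R2 ← R2 − (3/2)·R1: [0, 2, -9/2, -9, 7, -7]
R3 ← R3 − (3/2)·R1: [0, -2, -5/2, -5, 3, -3]
R4 ← R4 + (1/2)·R1: [0, 0, 7/2, 7, -5, 5]
R3 ← R3 + R2: [0, 0, -7, -14, 10, -10]
R4 ← R4 + (1/2)·R3: [0, 0, 0, 0, 0, 0]
3 nonzero rows, so rank(C) = 3.
C has 6 columns; by rank–nullity, nullity = 6 − 3 = 3.

3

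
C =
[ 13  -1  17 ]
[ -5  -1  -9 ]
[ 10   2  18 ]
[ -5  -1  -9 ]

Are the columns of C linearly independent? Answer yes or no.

Row reduce C to echelon form.
R2 ← R2 + (5/13)·R1: [0, -18/13, -32/13]
R3 ← R3 − (10/13)·R1: [0, 36/13, 64/13]
R4 ← R4 + (5/13)·R1: [0, -18/13, -32/13]
R3 ← R3 + (2)·R2: [0, 0, 0]
R4 ← R4 − R2: [0, 0, 0]
2 pivots among 3 columns.
Only 2 < 3 pivot columns, so the columns are linearly dependent.

no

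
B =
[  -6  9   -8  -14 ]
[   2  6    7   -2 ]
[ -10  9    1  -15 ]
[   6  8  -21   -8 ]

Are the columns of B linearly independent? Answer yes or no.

Row reduce B to echelon form.
R2 ← R2 + (1/3)·R1: [0, 9, 13/3, -20/3]
R3 ← R3 − (5/3)·R1: [0, -6, 43/3, 25/3]
R4 ← R4 + R1: [0, 17, -29, -22]
R3 ← R3 + (2/3)·R2: [0, 0, 155/9, 35/9]
R4 ← R4 − (17/9)·R2: [0, 0, -1004/27, -254/27]
R4 ← R4 + (1004/465)·R3: [0, 0, 0, -94/93]
4 pivots among 4 columns.
Every column is a pivot column, so the columns are linearly independent.

yes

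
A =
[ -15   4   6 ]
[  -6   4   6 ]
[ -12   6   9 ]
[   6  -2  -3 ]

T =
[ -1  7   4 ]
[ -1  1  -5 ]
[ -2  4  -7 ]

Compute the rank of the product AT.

2

First compute AT:
[[ -1, -77, -122],
 [-10, -14, -86],
 [-12, -42, -141],
 [  2,  28,  55]]
Now row reduce the product.
R2 ← R2 − (10)·R1: [0, 756, 1134]
R3 ← R3 − (12)·R1: [0, 882, 1323]
R4 ← R4 + (2)·R1: [0, -126, -189]
R3 ← R3 − (7/6)·R2: [0, 0, 0]
R4 ← R4 + (1/6)·R2: [0, 0, 0]
2 nonzero rows, so rank(AT) = 2.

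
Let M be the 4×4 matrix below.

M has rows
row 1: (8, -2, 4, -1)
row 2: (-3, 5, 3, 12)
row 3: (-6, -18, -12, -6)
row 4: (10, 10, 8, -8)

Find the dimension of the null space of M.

1

Row reduce to echelon form.
R2 ← R2 + (3/8)·R1: [0, 17/4, 9/2, 93/8]
R3 ← R3 + (3/4)·R1: [0, -39/2, -9, -27/4]
R4 ← R4 − (5/4)·R1: [0, 25/2, 3, -27/4]
R3 ← R3 + (78/17)·R2: [0, 0, 198/17, 792/17]
R4 ← R4 − (50/17)·R2: [0, 0, -174/17, -696/17]
R4 ← R4 + (29/33)·R3: [0, 0, 0, 0]
3 nonzero rows, so rank(M) = 3.
M has 4 columns; by rank–nullity, nullity = 4 − 3 = 1.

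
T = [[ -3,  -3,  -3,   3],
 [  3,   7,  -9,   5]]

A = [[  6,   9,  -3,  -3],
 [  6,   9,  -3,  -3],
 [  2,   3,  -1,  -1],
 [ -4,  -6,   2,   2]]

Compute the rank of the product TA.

First compute TA:
[[-54, -81,  27,  27],
 [ 22,  33, -11, -11]]
Now row reduce the product.
R2 ← R2 + (11/27)·R1: [0, 0, 0, 0]
1 nonzero row, so rank(TA) = 1.

1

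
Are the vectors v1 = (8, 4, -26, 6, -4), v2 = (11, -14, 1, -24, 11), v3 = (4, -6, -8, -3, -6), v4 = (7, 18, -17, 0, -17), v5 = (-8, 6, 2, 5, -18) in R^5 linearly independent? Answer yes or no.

Form the matrix with these vectors as rows and row reduce.
R2 ← R2 − (11/8)·R1: [0, -39/2, 147/4, -129/4, 33/2]
R3 ← R3 − (1/2)·R1: [0, -8, 5, -6, -4]
R4 ← R4 − (7/8)·R1: [0, 29/2, 23/4, -21/4, -27/2]
R5 ← R5 + R1: [0, 10, -24, 11, -22]
R3 ← R3 − (16/39)·R2: [0, 0, -131/13, 94/13, -140/13]
R4 ← R4 + (29/39)·R2: [0, 0, 430/13, -380/13, -16/13]
R5 ← R5 + (20/39)·R2: [0, 0, -67/13, -72/13, -176/13]
R4 ← R4 + (430/131)·R3: [0, 0, 0, -720/131, -4792/131]
R5 ← R5 − (67/131)·R3: [0, 0, 0, -1210/131, -1052/131]
R5 ← R5 − (121/72)·R4: [0, 0, 0, 0, 481/9]
5 nonzero rows, so the 5 vectors span a space of dimension 5.
Since 5 = 5, the vectors are linearly independent.

yes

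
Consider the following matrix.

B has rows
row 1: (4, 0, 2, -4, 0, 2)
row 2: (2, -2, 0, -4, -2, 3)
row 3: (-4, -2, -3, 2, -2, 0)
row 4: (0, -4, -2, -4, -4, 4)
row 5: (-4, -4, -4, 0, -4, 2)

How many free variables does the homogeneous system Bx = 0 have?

4

Row reduce to echelon form.
R2 ← R2 − (1/2)·R1: [0, -2, -1, -2, -2, 2]
R3 ← R3 + R1: [0, -2, -1, -2, -2, 2]
R5 ← R5 + R1: [0, -4, -2, -4, -4, 4]
R3 ← R3 − R2: [0, 0, 0, 0, 0, 0]
R4 ← R4 − (2)·R2: [0, 0, 0, 0, 0, 0]
R5 ← R5 − (2)·R2: [0, 0, 0, 0, 0, 0]
2 nonzero rows, so rank(B) = 2.
B has 6 columns; by rank–nullity, nullity = 6 − 2 = 4.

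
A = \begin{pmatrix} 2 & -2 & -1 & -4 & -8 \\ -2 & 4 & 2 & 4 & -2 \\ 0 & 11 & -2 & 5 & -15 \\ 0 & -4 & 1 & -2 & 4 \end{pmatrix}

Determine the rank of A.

3

Row reduce to echelon form.
R2 ← R2 + R1: [0, 2, 1, 0, -10]
R3 ← R3 − (11/2)·R2: [0, 0, -15/2, 5, 40]
R4 ← R4 + (2)·R2: [0, 0, 3, -2, -16]
R4 ← R4 + (2/5)·R3: [0, 0, 0, 0, 0]
Echelon form has 3 nonzero rows, so rank(A) = 3.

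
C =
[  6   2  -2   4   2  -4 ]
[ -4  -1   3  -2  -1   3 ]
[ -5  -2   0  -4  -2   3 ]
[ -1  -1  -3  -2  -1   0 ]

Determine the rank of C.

2

Row reduce to echelon form.
R2 ← R2 + (2/3)·R1: [0, 1/3, 5/3, 2/3, 1/3, 1/3]
R3 ← R3 + (5/6)·R1: [0, -1/3, -5/3, -2/3, -1/3, -1/3]
R4 ← R4 + (1/6)·R1: [0, -2/3, -10/3, -4/3, -2/3, -2/3]
R3 ← R3 + R2: [0, 0, 0, 0, 0, 0]
R4 ← R4 + (2)·R2: [0, 0, 0, 0, 0, 0]
Echelon form has 2 nonzero rows, so rank(C) = 2.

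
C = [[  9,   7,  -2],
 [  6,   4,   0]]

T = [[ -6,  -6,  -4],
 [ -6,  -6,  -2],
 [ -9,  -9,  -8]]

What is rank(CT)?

2

First compute CT:
[[-78, -78, -34],
 [-60, -60, -32]]
Now row reduce the product.
R2 ← R2 − (10/13)·R1: [0, 0, -76/13]
2 nonzero rows, so rank(CT) = 2.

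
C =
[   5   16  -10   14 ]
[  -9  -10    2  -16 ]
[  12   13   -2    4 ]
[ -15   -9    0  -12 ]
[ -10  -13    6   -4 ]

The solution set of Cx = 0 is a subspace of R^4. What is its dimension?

0

Row reduce to echelon form.
R2 ← R2 + (9/5)·R1: [0, 94/5, -16, 46/5]
R3 ← R3 − (12/5)·R1: [0, -127/5, 22, -148/5]
R4 ← R4 + (3)·R1: [0, 39, -30, 30]
R5 ← R5 + (2)·R1: [0, 19, -14, 24]
R3 ← R3 + (127/94)·R2: [0, 0, 18/47, -807/47]
R4 ← R4 − (195/94)·R2: [0, 0, 150/47, 513/47]
R5 ← R5 − (95/94)·R2: [0, 0, 102/47, 691/47]
R4 ← R4 − (25/3)·R3: [0, 0, 0, 154]
R5 ← R5 − (17/3)·R3: [0, 0, 0, 112]
R5 ← R5 − (8/11)·R4: [0, 0, 0, 0]
4 nonzero rows, so rank(C) = 4.
C has 4 columns; by rank–nullity, nullity = 4 − 4 = 0.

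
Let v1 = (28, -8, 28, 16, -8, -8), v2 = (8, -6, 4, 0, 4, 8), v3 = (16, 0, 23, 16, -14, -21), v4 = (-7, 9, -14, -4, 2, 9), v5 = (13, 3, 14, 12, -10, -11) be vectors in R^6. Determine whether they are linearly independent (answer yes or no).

Form the matrix with these vectors as rows and row reduce.
R2 ← R2 − (2/7)·R1: [0, -26/7, -4, -32/7, 44/7, 72/7]
R3 ← R3 − (4/7)·R1: [0, 32/7, 7, 48/7, -66/7, -115/7]
R4 ← R4 + (1/4)·R1: [0, 7, -7, 0, 0, 7]
R5 ← R5 − (13/28)·R1: [0, 47/7, 1, 32/7, -44/7, -51/7]
R3 ← R3 + (16/13)·R2: [0, 0, 27/13, 16/13, -22/13, -49/13]
R4 ← R4 + (49/26)·R2: [0, 0, -189/13, -112/13, 154/13, 343/13]
R5 ← R5 + (47/26)·R2: [0, 0, -81/13, -48/13, 66/13, 147/13]
R4 ← R4 + (7)·R3: [0, 0, 0, 0, 0, 0]
R5 ← R5 + (3)·R3: [0, 0, 0, 0, 0, 0]
3 nonzero rows, so the 5 vectors span a space of dimension 3.
Since 3 < 5, the vectors are linearly dependent.

no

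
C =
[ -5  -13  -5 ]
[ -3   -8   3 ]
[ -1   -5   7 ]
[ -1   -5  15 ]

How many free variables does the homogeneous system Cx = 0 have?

Row reduce to echelon form.
R2 ← R2 − (3/5)·R1: [0, -1/5, 6]
R3 ← R3 − (1/5)·R1: [0, -12/5, 8]
R4 ← R4 − (1/5)·R1: [0, -12/5, 16]
R3 ← R3 − (12)·R2: [0, 0, -64]
R4 ← R4 − (12)·R2: [0, 0, -56]
R4 ← R4 − (7/8)·R3: [0, 0, 0]
3 nonzero rows, so rank(C) = 3.
C has 3 columns; by rank–nullity, nullity = 3 − 3 = 0.

0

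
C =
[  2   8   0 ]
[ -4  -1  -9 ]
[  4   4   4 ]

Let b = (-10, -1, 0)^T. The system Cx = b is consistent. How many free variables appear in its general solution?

Row reduce the augmented matrix [C | b].
R2 ← R2 + (2)·R1: [0, 15, -9, -21]
R3 ← R3 − (2)·R1: [0, -12, 4, 20]
R3 ← R3 + (4/5)·R2: [0, 0, -16/5, 16/5]
The echelon form has 3 nonzero rows, and every pivot lies in the first 3 columns, so rank(C) = rank([C|b]) = 3.
The system is consistent.
Free variables = (unknowns) − (rank) = 3 − 3 = 0.

0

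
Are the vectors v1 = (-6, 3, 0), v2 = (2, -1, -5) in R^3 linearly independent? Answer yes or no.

yes

Form the matrix with these vectors as rows and row reduce.
R2 ← R2 + (1/3)·R1: [0, 0, -5]
2 nonzero rows, so the 2 vectors span a space of dimension 2.
Since 2 = 2, the vectors are linearly independent.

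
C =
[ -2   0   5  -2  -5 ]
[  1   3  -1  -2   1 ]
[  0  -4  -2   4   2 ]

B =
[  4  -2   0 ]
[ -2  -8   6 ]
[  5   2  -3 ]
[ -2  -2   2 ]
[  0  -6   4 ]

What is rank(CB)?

First compute CB:
[[ 21,  48, -39],
 [ -3, -30,  21],
 [-10,   8,  -2]]
Now row reduce the product.
R2 ← R2 + (1/7)·R1: [0, -162/7, 108/7]
R3 ← R3 + (10/21)·R1: [0, 216/7, -144/7]
R3 ← R3 + (4/3)·R2: [0, 0, 0]
2 nonzero rows, so rank(CB) = 2.

2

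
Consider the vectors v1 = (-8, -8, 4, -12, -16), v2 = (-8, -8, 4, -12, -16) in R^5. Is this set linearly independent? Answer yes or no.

no

Form the matrix with these vectors as rows and row reduce.
R2 ← R2 − R1: [0, 0, 0, 0, 0]
1 nonzero row, so the 2 vectors span a space of dimension 1.
Since 1 < 2, the vectors are linearly dependent.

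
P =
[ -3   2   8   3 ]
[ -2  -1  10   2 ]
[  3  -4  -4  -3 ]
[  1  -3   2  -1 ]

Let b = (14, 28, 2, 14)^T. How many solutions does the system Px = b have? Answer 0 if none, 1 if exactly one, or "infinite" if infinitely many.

Row reduce the augmented matrix [P | b].
R2 ← R2 − (2/3)·R1: [0, -7/3, 14/3, 0, 56/3]
R3 ← R3 + R1: [0, -2, 4, 0, 16]
R4 ← R4 + (1/3)·R1: [0, -7/3, 14/3, 0, 56/3]
R3 ← R3 − (6/7)·R2: [0, 0, 0, 0, 0]
R4 ← R4 − R2: [0, 0, 0, 0, 0]
The echelon form has 2 nonzero rows, and every pivot lies in the first 4 columns, so rank(P) = rank([P|b]) = 2.
The system is consistent.
rank = 2 < 4 unknowns, so there are infinitely many solutions.

infinite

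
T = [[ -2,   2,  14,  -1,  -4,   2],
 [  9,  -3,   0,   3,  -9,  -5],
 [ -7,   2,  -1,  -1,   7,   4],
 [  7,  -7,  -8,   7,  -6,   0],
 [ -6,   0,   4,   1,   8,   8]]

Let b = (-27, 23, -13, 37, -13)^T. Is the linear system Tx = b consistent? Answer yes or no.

yes

Row reduce the augmented matrix [T | b].
R2 ← R2 + (9/2)·R1: [0, 6, 63, -3/2, -27, 4, -197/2]
R3 ← R3 − (7/2)·R1: [0, -5, -50, 5/2, 21, -3, 163/2]
R4 ← R4 + (7/2)·R1: [0, 0, 41, 7/2, -20, 7, -115/2]
R5 ← R5 − (3)·R1: [0, -6, -38, 4, 20, 2, 68]
R3 ← R3 + (5/6)·R2: [0, 0, 5/2, 5/4, -3/2, 1/3, -7/12]
R5 ← R5 + R2: [0, 0, 25, 5/2, -7, 6, -61/2]
R4 ← R4 − (82/5)·R3: [0, 0, 0, -17, 23/5, 23/15, -719/15]
R5 ← R5 − (10)·R3: [0, 0, 0, -10, 8, 8/3, -74/3]
R5 ← R5 − (10/17)·R4: [0, 0, 0, 0, 90/17, 30/17, 60/17]
The echelon form has 5 nonzero rows, and every pivot lies in the first 6 columns, so rank(T) = rank([T|b]) = 5.
The system is consistent.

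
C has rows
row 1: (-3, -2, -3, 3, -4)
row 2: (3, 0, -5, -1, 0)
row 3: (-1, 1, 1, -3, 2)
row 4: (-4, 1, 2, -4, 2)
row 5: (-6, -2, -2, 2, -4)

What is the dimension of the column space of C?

3

Row reduce to echelon form.
R2 ← R2 + R1: [0, -2, -8, 2, -4]
R3 ← R3 − (1/3)·R1: [0, 5/3, 2, -4, 10/3]
R4 ← R4 − (4/3)·R1: [0, 11/3, 6, -8, 22/3]
R5 ← R5 − (2)·R1: [0, 2, 4, -4, 4]
R3 ← R3 + (5/6)·R2: [0, 0, -14/3, -7/3, 0]
R4 ← R4 + (11/6)·R2: [0, 0, -26/3, -13/3, 0]
R5 ← R5 + R2: [0, 0, -4, -2, 0]
R4 ← R4 − (13/7)·R3: [0, 0, 0, 0, 0]
R5 ← R5 − (6/7)·R3: [0, 0, 0, 0, 0]
Echelon form has 3 nonzero rows, so rank(C) = 3.
The column space has dimension equal to the rank: 3.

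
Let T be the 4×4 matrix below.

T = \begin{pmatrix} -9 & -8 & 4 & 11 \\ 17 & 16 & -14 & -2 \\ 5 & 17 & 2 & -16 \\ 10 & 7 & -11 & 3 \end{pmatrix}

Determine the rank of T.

4

Row reduce to echelon form.
R2 ← R2 + (17/9)·R1: [0, 8/9, -58/9, 169/9]
R3 ← R3 + (5/9)·R1: [0, 113/9, 38/9, -89/9]
R4 ← R4 + (10/9)·R1: [0, -17/9, -59/9, 137/9]
R3 ← R3 − (113/8)·R2: [0, 0, 381/4, -2201/8]
R4 ← R4 + (17/8)·R2: [0, 0, -81/4, 441/8]
R4 ← R4 + (27/127)·R3: [0, 0, 0, -855/254]
Echelon form has 4 nonzero rows, so rank(T) = 4.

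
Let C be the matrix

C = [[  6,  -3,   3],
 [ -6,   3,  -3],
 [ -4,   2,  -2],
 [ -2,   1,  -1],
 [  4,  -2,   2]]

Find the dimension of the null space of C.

Row reduce to echelon form.
R2 ← R2 + R1: [0, 0, 0]
R3 ← R3 + (2/3)·R1: [0, 0, 0]
R4 ← R4 + (1/3)·R1: [0, 0, 0]
R5 ← R5 − (2/3)·R1: [0, 0, 0]
1 nonzero row, so rank(C) = 1.
C has 3 columns; by rank–nullity, nullity = 3 − 1 = 2.

2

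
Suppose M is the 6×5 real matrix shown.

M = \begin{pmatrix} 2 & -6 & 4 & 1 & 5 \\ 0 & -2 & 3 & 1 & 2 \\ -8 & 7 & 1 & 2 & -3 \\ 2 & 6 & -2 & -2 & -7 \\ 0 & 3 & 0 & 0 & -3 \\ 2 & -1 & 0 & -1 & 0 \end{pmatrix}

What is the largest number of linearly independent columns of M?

Row reduce to echelon form.
R3 ← R3 + (4)·R1: [0, -17, 17, 6, 17]
R4 ← R4 − R1: [0, 12, -6, -3, -12]
R6 ← R6 − R1: [0, 5, -4, -2, -5]
R3 ← R3 − (17/2)·R2: [0, 0, -17/2, -5/2, 0]
R4 ← R4 + (6)·R2: [0, 0, 12, 3, 0]
R5 ← R5 + (3/2)·R2: [0, 0, 9/2, 3/2, 0]
R6 ← R6 + (5/2)·R2: [0, 0, 7/2, 1/2, 0]
R4 ← R4 + (24/17)·R3: [0, 0, 0, -9/17, 0]
R5 ← R5 + (9/17)·R3: [0, 0, 0, 3/17, 0]
R6 ← R6 + (7/17)·R3: [0, 0, 0, -9/17, 0]
R5 ← R5 + (1/3)·R4: [0, 0, 0, 0, 0]
R6 ← R6 − R4: [0, 0, 0, 0, 0]
Echelon form has 4 nonzero rows, so rank(M) = 4.
The rank gives the maximum number of linearly independent columns: 4.

4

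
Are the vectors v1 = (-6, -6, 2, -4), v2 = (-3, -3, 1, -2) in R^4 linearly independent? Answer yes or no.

Form the matrix with these vectors as rows and row reduce.
R2 ← R2 − (1/2)·R1: [0, 0, 0, 0]
1 nonzero row, so the 2 vectors span a space of dimension 1.
Since 1 < 2, the vectors are linearly dependent.

no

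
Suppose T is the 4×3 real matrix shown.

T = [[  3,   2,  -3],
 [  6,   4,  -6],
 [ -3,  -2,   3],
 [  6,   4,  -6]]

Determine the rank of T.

1

Row reduce to echelon form.
R2 ← R2 − (2)·R1: [0, 0, 0]
R3 ← R3 + R1: [0, 0, 0]
R4 ← R4 − (2)·R1: [0, 0, 0]
Echelon form has 1 nonzero row, so rank(T) = 1.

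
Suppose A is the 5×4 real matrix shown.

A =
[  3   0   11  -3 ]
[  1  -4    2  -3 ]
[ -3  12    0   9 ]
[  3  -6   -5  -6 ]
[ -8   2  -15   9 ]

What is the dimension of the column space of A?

3

Row reduce to echelon form.
R2 ← R2 − (1/3)·R1: [0, -4, -5/3, -2]
R3 ← R3 + R1: [0, 12, 11, 6]
R4 ← R4 − R1: [0, -6, -16, -3]
R5 ← R5 + (8/3)·R1: [0, 2, 43/3, 1]
R3 ← R3 + (3)·R2: [0, 0, 6, 0]
R4 ← R4 − (3/2)·R2: [0, 0, -27/2, 0]
R5 ← R5 + (1/2)·R2: [0, 0, 27/2, 0]
R4 ← R4 + (9/4)·R3: [0, 0, 0, 0]
R5 ← R5 − (9/4)·R3: [0, 0, 0, 0]
Echelon form has 3 nonzero rows, so rank(A) = 3.
The column space has dimension equal to the rank: 3.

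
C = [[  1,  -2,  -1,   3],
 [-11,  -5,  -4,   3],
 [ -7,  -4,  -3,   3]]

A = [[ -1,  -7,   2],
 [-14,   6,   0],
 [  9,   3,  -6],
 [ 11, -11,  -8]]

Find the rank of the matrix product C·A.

2

First compute CA:
[[ 51, -55, -16],
 [ 78,   2, -22],
 [ 69, -17, -20]]
Now row reduce the product.
R2 ← R2 − (26/17)·R1: [0, 1464/17, 42/17]
R3 ← R3 − (23/17)·R1: [0, 976/17, 28/17]
R3 ← R3 − (2/3)·R2: [0, 0, 0]
2 nonzero rows, so rank(CA) = 2.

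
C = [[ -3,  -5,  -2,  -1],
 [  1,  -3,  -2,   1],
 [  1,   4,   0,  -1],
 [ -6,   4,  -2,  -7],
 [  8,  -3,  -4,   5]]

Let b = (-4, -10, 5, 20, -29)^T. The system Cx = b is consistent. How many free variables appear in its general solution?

1

Row reduce the augmented matrix [C | b].
R2 ← R2 + (1/3)·R1: [0, -14/3, -8/3, 2/3, -34/3]
R3 ← R3 + (1/3)·R1: [0, 7/3, -2/3, -4/3, 11/3]
R4 ← R4 − (2)·R1: [0, 14, 2, -5, 28]
R5 ← R5 + (8/3)·R1: [0, -49/3, -28/3, 7/3, -119/3]
R3 ← R3 + (1/2)·R2: [0, 0, -2, -1, -2]
R4 ← R4 + (3)·R2: [0, 0, -6, -3, -6]
R5 ← R5 − (7/2)·R2: [0, 0, 0, 0, 0]
R4 ← R4 − (3)·R3: [0, 0, 0, 0, 0]
The echelon form has 3 nonzero rows, and every pivot lies in the first 4 columns, so rank(C) = rank([C|b]) = 3.
The system is consistent.
Free variables = (unknowns) − (rank) = 4 − 3 = 1.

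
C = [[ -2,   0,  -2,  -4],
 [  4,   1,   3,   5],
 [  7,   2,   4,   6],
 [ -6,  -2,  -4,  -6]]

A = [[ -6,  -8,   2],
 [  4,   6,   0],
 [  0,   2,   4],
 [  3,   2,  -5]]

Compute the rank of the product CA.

2

First compute CA:
[[  0,   4,   8],
 [ -5, -10,  -5],
 [-16, -24,   0],
 [ 10,  16,   2]]
Now row reduce the product.
Swap R1 ↔ R2
R3 ← R3 − (16/5)·R1: [0, 8, 16]
R4 ← R4 + (2)·R1: [0, -4, -8]
R3 ← R3 − (2)·R2: [0, 0, 0]
R4 ← R4 + R2: [0, 0, 0]
2 nonzero rows, so rank(CA) = 2.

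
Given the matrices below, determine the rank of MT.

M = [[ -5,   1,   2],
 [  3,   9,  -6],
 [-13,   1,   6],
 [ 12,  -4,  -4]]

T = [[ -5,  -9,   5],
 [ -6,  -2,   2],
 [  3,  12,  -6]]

2

First compute MT:
[[ 25,  67, -35],
 [-87, -117,  69],
 [ 77, 187, -99],
 [-48, -148,  76]]
Now row reduce the product.
R2 ← R2 + (87/25)·R1: [0, 2904/25, -264/5]
R3 ← R3 − (77/25)·R1: [0, -484/25, 44/5]
R4 ← R4 + (48/25)·R1: [0, -484/25, 44/5]
R3 ← R3 + (1/6)·R2: [0, 0, 0]
R4 ← R4 + (1/6)·R2: [0, 0, 0]
2 nonzero rows, so rank(MT) = 2.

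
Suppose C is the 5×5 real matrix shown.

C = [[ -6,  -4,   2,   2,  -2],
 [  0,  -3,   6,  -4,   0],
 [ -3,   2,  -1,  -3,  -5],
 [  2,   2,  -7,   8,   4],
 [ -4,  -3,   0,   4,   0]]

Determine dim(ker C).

Row reduce to echelon form.
R3 ← R3 − (1/2)·R1: [0, 4, -2, -4, -4]
R4 ← R4 + (1/3)·R1: [0, 2/3, -19/3, 26/3, 10/3]
R5 ← R5 − (2/3)·R1: [0, -1/3, -4/3, 8/3, 4/3]
R3 ← R3 + (4/3)·R2: [0, 0, 6, -28/3, -4]
R4 ← R4 + (2/9)·R2: [0, 0, -5, 70/9, 10/3]
R5 ← R5 − (1/9)·R2: [0, 0, -2, 28/9, 4/3]
R4 ← R4 + (5/6)·R3: [0, 0, 0, 0, 0]
R5 ← R5 + (1/3)·R3: [0, 0, 0, 0, 0]
3 nonzero rows, so rank(C) = 3.
C has 5 columns; by rank–nullity, nullity = 5 − 3 = 2.

2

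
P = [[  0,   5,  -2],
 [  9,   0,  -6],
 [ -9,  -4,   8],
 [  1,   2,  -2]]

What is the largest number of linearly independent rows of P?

3

Row reduce to echelon form.
Swap R1 ↔ R2
R3 ← R3 + R1: [0, -4, 2]
R4 ← R4 − (1/9)·R1: [0, 2, -4/3]
R3 ← R3 + (4/5)·R2: [0, 0, 2/5]
R4 ← R4 − (2/5)·R2: [0, 0, -8/15]
R4 ← R4 + (4/3)·R3: [0, 0, 0]
Echelon form has 3 nonzero rows, so rank(P) = 3.
The rank gives the maximum number of linearly independent rows: 3.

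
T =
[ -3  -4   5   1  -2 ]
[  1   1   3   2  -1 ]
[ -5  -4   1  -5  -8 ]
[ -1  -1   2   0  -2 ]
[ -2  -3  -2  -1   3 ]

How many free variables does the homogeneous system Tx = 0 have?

2

Row reduce to echelon form.
R2 ← R2 + (1/3)·R1: [0, -1/3, 14/3, 7/3, -5/3]
R3 ← R3 − (5/3)·R1: [0, 8/3, -22/3, -20/3, -14/3]
R4 ← R4 − (1/3)·R1: [0, 1/3, 1/3, -1/3, -4/3]
R5 ← R5 − (2/3)·R1: [0, -1/3, -16/3, -5/3, 13/3]
R3 ← R3 + (8)·R2: [0, 0, 30, 12, -18]
R4 ← R4 + R2: [0, 0, 5, 2, -3]
R5 ← R5 − R2: [0, 0, -10, -4, 6]
R4 ← R4 − (1/6)·R3: [0, 0, 0, 0, 0]
R5 ← R5 + (1/3)·R3: [0, 0, 0, 0, 0]
3 nonzero rows, so rank(T) = 3.
T has 5 columns; by rank–nullity, nullity = 5 − 3 = 2.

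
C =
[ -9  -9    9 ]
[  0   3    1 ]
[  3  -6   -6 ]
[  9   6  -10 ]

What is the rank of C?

Row reduce to echelon form.
R3 ← R3 + (1/3)·R1: [0, -9, -3]
R4 ← R4 + R1: [0, -3, -1]
R3 ← R3 + (3)·R2: [0, 0, 0]
R4 ← R4 + R2: [0, 0, 0]
Echelon form has 2 nonzero rows, so rank(C) = 2.

2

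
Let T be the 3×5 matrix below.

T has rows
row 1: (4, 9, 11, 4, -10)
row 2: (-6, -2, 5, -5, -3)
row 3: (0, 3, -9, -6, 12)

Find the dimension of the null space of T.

2

Row reduce to echelon form.
R2 ← R2 + (3/2)·R1: [0, 23/2, 43/2, 1, -18]
R3 ← R3 − (6/23)·R2: [0, 0, -336/23, -144/23, 384/23]
3 nonzero rows, so rank(T) = 3.
T has 5 columns; by rank–nullity, nullity = 5 − 3 = 2.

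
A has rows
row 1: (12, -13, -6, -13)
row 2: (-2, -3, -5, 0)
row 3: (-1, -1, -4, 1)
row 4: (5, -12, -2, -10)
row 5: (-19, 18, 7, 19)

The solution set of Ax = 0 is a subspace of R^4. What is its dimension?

Row reduce to echelon form.
R2 ← R2 + (1/6)·R1: [0, -31/6, -6, -13/6]
R3 ← R3 + (1/12)·R1: [0, -25/12, -9/2, -1/12]
R4 ← R4 − (5/12)·R1: [0, -79/12, 1/2, -55/12]
R5 ← R5 + (19/12)·R1: [0, -31/12, -5/2, -19/12]
R3 ← R3 − (25/62)·R2: [0, 0, -129/62, 49/62]
R4 ← R4 − (79/62)·R2: [0, 0, 505/62, -113/62]
R5 ← R5 − (1/2)·R2: [0, 0, 1/2, -1/2]
R4 ← R4 + (505/129)·R3: [0, 0, 0, 164/129]
R5 ← R5 + (31/129)·R3: [0, 0, 0, -40/129]
R5 ← R5 + (10/41)·R4: [0, 0, 0, 0]
4 nonzero rows, so rank(A) = 4.
A has 4 columns; by rank–nullity, nullity = 4 − 4 = 0.

0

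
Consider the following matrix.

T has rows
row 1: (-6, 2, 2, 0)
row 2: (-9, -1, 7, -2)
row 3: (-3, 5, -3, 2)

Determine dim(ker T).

2

Row reduce to echelon form.
R2 ← R2 − (3/2)·R1: [0, -4, 4, -2]
R3 ← R3 − (1/2)·R1: [0, 4, -4, 2]
R3 ← R3 + R2: [0, 0, 0, 0]
2 nonzero rows, so rank(T) = 2.
T has 4 columns; by rank–nullity, nullity = 4 − 2 = 2.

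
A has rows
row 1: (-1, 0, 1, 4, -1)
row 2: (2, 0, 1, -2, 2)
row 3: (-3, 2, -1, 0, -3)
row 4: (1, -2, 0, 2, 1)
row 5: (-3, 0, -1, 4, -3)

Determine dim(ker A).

Row reduce to echelon form.
R2 ← R2 + (2)·R1: [0, 0, 3, 6, 0]
R3 ← R3 − (3)·R1: [0, 2, -4, -12, 0]
R4 ← R4 + R1: [0, -2, 1, 6, 0]
R5 ← R5 − (3)·R1: [0, 0, -4, -8, 0]
Swap R2 ↔ R3
R4 ← R4 + R2: [0, 0, -3, -6, 0]
R4 ← R4 + R3: [0, 0, 0, 0, 0]
R5 ← R5 + (4/3)·R3: [0, 0, 0, 0, 0]
3 nonzero rows, so rank(A) = 3.
A has 5 columns; by rank–nullity, nullity = 5 − 3 = 2.

2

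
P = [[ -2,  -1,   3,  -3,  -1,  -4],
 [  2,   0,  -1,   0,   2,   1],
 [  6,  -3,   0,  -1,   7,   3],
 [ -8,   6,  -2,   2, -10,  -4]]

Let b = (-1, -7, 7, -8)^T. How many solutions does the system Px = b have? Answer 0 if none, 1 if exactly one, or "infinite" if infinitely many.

0

Row reduce the augmented matrix [P | b].
R2 ← R2 + R1: [0, -1, 2, -3, 1, -3, -8]
R3 ← R3 + (3)·R1: [0, -6, 9, -10, 4, -9, 4]
R4 ← R4 − (4)·R1: [0, 10, -14, 14, -6, 12, -4]
R3 ← R3 − (6)·R2: [0, 0, -3, 8, -2, 9, 52]
R4 ← R4 + (10)·R2: [0, 0, 6, -16, 4, -18, -84]
R4 ← R4 + (2)·R3: [0, 0, 0, 0, 0, 0, 20]
The echelon form has 4 nonzero rows; the last pivot sits in the augmented column, so rank(P) = 3 but rank([P|b]) = 4.
Since the ranks differ, the system is inconsistent.
It has no solutions.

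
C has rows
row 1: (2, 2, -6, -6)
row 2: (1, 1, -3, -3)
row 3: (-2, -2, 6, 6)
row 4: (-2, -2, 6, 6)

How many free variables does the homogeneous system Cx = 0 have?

3

Row reduce to echelon form.
R2 ← R2 − (1/2)·R1: [0, 0, 0, 0]
R3 ← R3 + R1: [0, 0, 0, 0]
R4 ← R4 + R1: [0, 0, 0, 0]
1 nonzero row, so rank(C) = 1.
C has 4 columns; by rank–nullity, nullity = 4 − 1 = 3.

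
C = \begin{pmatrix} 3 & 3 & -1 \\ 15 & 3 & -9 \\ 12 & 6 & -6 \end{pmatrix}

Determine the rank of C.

2

Row reduce to echelon form.
R2 ← R2 − (5)·R1: [0, -12, -4]
R3 ← R3 − (4)·R1: [0, -6, -2]
R3 ← R3 − (1/2)·R2: [0, 0, 0]
Echelon form has 2 nonzero rows, so rank(C) = 2.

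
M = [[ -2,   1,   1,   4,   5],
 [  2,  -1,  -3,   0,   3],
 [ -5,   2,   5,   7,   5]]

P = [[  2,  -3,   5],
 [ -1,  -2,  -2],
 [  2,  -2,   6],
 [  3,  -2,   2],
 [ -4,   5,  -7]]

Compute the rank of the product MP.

First compute MP:
[[-11,  19, -33],
 [-13,  17, -27],
 [ -1,  12, -20]]
Now row reduce the product.
R2 ← R2 − (13/11)·R1: [0, -60/11, 12]
R3 ← R3 − (1/11)·R1: [0, 113/11, -17]
R3 ← R3 + (113/60)·R2: [0, 0, 28/5]
3 nonzero rows, so rank(MP) = 3.

3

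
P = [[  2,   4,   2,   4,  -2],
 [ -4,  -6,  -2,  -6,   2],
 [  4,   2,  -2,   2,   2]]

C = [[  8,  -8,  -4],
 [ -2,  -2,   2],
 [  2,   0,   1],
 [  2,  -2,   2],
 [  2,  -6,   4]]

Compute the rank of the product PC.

First compute PC:
[[ 16, -20,   2],
 [-32,  44,  -2],
 [ 32, -52,  -2]]
Now row reduce the product.
R2 ← R2 + (2)·R1: [0, 4, 2]
R3 ← R3 − (2)·R1: [0, -12, -6]
R3 ← R3 + (3)·R2: [0, 0, 0]
2 nonzero rows, so rank(PC) = 2.

2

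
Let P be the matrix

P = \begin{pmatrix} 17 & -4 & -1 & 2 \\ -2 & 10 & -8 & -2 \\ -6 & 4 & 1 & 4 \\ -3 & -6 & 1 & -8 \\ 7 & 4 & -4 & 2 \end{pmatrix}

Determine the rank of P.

Row reduce to echelon form.
R2 ← R2 + (2/17)·R1: [0, 162/17, -138/17, -30/17]
R3 ← R3 + (6/17)·R1: [0, 44/17, 11/17, 80/17]
R4 ← R4 + (3/17)·R1: [0, -114/17, 14/17, -130/17]
R5 ← R5 − (7/17)·R1: [0, 96/17, -61/17, 20/17]
R3 ← R3 − (22/81)·R2: [0, 0, 77/27, 140/27]
R4 ← R4 + (19/27)·R2: [0, 0, -44/9, -80/9]
R5 ← R5 − (16/27)·R2: [0, 0, 11/9, 20/9]
R4 ← R4 + (12/7)·R3: [0, 0, 0, 0]
R5 ← R5 − (3/7)·R3: [0, 0, 0, 0]
Echelon form has 3 nonzero rows, so rank(P) = 3.

3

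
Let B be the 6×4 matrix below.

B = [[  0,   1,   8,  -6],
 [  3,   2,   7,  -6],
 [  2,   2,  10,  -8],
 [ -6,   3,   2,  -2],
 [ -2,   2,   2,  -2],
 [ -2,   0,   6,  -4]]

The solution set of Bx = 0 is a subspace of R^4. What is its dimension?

Row reduce to echelon form.
Swap R1 ↔ R2
R3 ← R3 − (2/3)·R1: [0, 2/3, 16/3, -4]
R4 ← R4 + (2)·R1: [0, 7, 16, -14]
R5 ← R5 + (2/3)·R1: [0, 10/3, 20/3, -6]
R6 ← R6 + (2/3)·R1: [0, 4/3, 32/3, -8]
R3 ← R3 − (2/3)·R2: [0, 0, 0, 0]
R4 ← R4 − (7)·R2: [0, 0, -40, 28]
R5 ← R5 − (10/3)·R2: [0, 0, -20, 14]
R6 ← R6 − (4/3)·R2: [0, 0, 0, 0]
Swap R3 ↔ R4
R5 ← R5 − (1/2)·R3: [0, 0, 0, 0]
3 nonzero rows, so rank(B) = 3.
B has 4 columns; by rank–nullity, nullity = 4 − 3 = 1.

1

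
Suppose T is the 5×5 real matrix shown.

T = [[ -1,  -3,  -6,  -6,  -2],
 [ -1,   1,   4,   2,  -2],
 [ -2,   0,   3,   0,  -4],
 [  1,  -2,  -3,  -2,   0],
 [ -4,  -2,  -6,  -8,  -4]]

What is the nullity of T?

2

Row reduce to echelon form.
R2 ← R2 − R1: [0, 4, 10, 8, 0]
R3 ← R3 − (2)·R1: [0, 6, 15, 12, 0]
R4 ← R4 + R1: [0, -5, -9, -8, -2]
R5 ← R5 − (4)·R1: [0, 10, 18, 16, 4]
R3 ← R3 − (3/2)·R2: [0, 0, 0, 0, 0]
R4 ← R4 + (5/4)·R2: [0, 0, 7/2, 2, -2]
R5 ← R5 − (5/2)·R2: [0, 0, -7, -4, 4]
Swap R3 ↔ R4
R5 ← R5 + (2)·R3: [0, 0, 0, 0, 0]
3 nonzero rows, so rank(T) = 3.
T has 5 columns; by rank–nullity, nullity = 5 − 3 = 2.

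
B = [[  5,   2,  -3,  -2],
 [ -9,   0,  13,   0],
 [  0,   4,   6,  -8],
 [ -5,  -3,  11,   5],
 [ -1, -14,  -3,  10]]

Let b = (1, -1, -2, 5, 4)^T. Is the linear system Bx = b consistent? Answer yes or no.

no

Row reduce the augmented matrix [B | b].
R2 ← R2 + (9/5)·R1: [0, 18/5, 38/5, -18/5, 4/5]
R4 ← R4 + R1: [0, -1, 8, 3, 6]
R5 ← R5 + (1/5)·R1: [0, -68/5, -18/5, 48/5, 21/5]
R3 ← R3 − (10/9)·R2: [0, 0, -22/9, -4, -26/9]
R4 ← R4 + (5/18)·R2: [0, 0, 91/9, 2, 56/9]
R5 ← R5 + (34/9)·R2: [0, 0, 226/9, -4, 65/9]
R4 ← R4 + (91/22)·R3: [0, 0, 0, -160/11, -63/11]
R5 ← R5 + (113/11)·R3: [0, 0, 0, -496/11, -247/11]
R5 ← R5 − (31/10)·R4: [0, 0, 0, 0, -47/10]
The echelon form has 5 nonzero rows; the last pivot sits in the augmented column, so rank(B) = 4 but rank([B|b]) = 5.
Since the ranks differ, the system is inconsistent.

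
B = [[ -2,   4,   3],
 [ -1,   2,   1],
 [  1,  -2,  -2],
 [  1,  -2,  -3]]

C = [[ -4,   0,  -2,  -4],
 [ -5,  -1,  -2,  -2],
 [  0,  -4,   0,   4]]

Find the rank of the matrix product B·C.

2

First compute BC:
[[-12, -16,  -4,  12],
 [ -6,  -6,  -2,   4],
 [  6,  10,   2,  -8],
 [  6,  14,   2, -12]]
Now row reduce the product.
R2 ← R2 − (1/2)·R1: [0, 2, 0, -2]
R3 ← R3 + (1/2)·R1: [0, 2, 0, -2]
R4 ← R4 + (1/2)·R1: [0, 6, 0, -6]
R3 ← R3 − R2: [0, 0, 0, 0]
R4 ← R4 − (3)·R2: [0, 0, 0, 0]
2 nonzero rows, so rank(BC) = 2.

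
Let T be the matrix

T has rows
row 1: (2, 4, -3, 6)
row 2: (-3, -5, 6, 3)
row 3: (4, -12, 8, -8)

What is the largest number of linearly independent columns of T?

3

Row reduce to echelon form.
R2 ← R2 + (3/2)·R1: [0, 1, 3/2, 12]
R3 ← R3 − (2)·R1: [0, -20, 14, -20]
R3 ← R3 + (20)·R2: [0, 0, 44, 220]
Echelon form has 3 nonzero rows, so rank(T) = 3.
The rank gives the maximum number of linearly independent columns: 3.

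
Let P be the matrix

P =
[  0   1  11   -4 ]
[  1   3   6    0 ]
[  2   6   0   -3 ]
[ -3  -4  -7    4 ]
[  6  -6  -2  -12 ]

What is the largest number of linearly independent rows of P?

4

Row reduce to echelon form.
Swap R1 ↔ R2
R3 ← R3 − (2)·R1: [0, 0, -12, -3]
R4 ← R4 + (3)·R1: [0, 5, 11, 4]
R5 ← R5 − (6)·R1: [0, -24, -38, -12]
R4 ← R4 − (5)·R2: [0, 0, -44, 24]
R5 ← R5 + (24)·R2: [0, 0, 226, -108]
R4 ← R4 − (11/3)·R3: [0, 0, 0, 35]
R5 ← R5 + (113/6)·R3: [0, 0, 0, -329/2]
R5 ← R5 + (47/10)·R4: [0, 0, 0, 0]
Echelon form has 4 nonzero rows, so rank(P) = 4.
The rank gives the maximum number of linearly independent rows: 4.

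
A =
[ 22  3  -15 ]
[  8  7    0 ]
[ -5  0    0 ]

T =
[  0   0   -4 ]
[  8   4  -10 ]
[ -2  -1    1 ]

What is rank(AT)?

2

First compute AT:
[[ 54,  27, -133],
 [ 56,  28, -102],
 [  0,   0,  20]]
Now row reduce the product.
R2 ← R2 − (28/27)·R1: [0, 0, 970/27]
R3 ← R3 − (54/97)·R2: [0, 0, 0]
2 nonzero rows, so rank(AT) = 2.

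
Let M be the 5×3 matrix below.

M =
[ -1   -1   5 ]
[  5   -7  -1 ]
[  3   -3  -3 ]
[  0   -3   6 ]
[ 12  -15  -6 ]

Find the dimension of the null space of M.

1

Row reduce to echelon form.
R2 ← R2 + (5)·R1: [0, -12, 24]
R3 ← R3 + (3)·R1: [0, -6, 12]
R5 ← R5 + (12)·R1: [0, -27, 54]
R3 ← R3 − (1/2)·R2: [0, 0, 0]
R4 ← R4 − (1/4)·R2: [0, 0, 0]
R5 ← R5 − (9/4)·R2: [0, 0, 0]
2 nonzero rows, so rank(M) = 2.
M has 3 columns; by rank–nullity, nullity = 3 − 2 = 1.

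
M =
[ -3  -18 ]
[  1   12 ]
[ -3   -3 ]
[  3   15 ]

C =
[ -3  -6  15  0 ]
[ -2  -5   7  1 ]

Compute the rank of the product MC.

First compute MC:
[[ 45, 108, -171, -18],
 [-27, -66,  99,  12],
 [ 15,  33, -66,  -3],
 [-39, -93, 150,  15]]
Now row reduce the product.
R2 ← R2 + (3/5)·R1: [0, -6/5, -18/5, 6/5]
R3 ← R3 − (1/3)·R1: [0, -3, -9, 3]
R4 ← R4 + (13/15)·R1: [0, 3/5, 9/5, -3/5]
R3 ← R3 − (5/2)·R2: [0, 0, 0, 0]
R4 ← R4 + (1/2)·R2: [0, 0, 0, 0]
2 nonzero rows, so rank(MC) = 2.

2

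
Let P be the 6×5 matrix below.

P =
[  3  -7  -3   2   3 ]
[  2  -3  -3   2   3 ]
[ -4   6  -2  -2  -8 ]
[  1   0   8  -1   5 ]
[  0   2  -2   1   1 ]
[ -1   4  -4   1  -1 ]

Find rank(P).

3

Row reduce to echelon form.
R2 ← R2 − (2/3)·R1: [0, 5/3, -1, 2/3, 1]
R3 ← R3 + (4/3)·R1: [0, -10/3, -6, 2/3, -4]
R4 ← R4 − (1/3)·R1: [0, 7/3, 9, -5/3, 4]
R6 ← R6 + (1/3)·R1: [0, 5/3, -5, 5/3, 0]
R3 ← R3 + (2)·R2: [0, 0, -8, 2, -2]
R4 ← R4 − (7/5)·R2: [0, 0, 52/5, -13/5, 13/5]
R5 ← R5 − (6/5)·R2: [0, 0, -4/5, 1/5, -1/5]
R6 ← R6 − R2: [0, 0, -4, 1, -1]
R4 ← R4 + (13/10)·R3: [0, 0, 0, 0, 0]
R5 ← R5 − (1/10)·R3: [0, 0, 0, 0, 0]
R6 ← R6 − (1/2)·R3: [0, 0, 0, 0, 0]
Echelon form has 3 nonzero rows, so rank(P) = 3.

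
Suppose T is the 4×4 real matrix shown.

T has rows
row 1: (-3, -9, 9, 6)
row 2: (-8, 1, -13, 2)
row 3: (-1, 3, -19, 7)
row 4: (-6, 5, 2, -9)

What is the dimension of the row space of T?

Row reduce to echelon form.
R2 ← R2 − (8/3)·R1: [0, 25, -37, -14]
R3 ← R3 − (1/3)·R1: [0, 6, -22, 5]
R4 ← R4 − (2)·R1: [0, 23, -16, -21]
R3 ← R3 − (6/25)·R2: [0, 0, -328/25, 209/25]
R4 ← R4 − (23/25)·R2: [0, 0, 451/25, -203/25]
R4 ← R4 + (11/8)·R3: [0, 0, 0, 27/8]
Echelon form has 4 nonzero rows, so rank(T) = 4.
The row space has dimension equal to the rank: 4.

4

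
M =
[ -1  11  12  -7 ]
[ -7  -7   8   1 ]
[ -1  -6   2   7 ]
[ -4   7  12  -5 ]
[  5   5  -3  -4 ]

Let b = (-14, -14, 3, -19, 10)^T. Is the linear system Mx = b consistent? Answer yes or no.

Row reduce the augmented matrix [M | b].
R2 ← R2 − (7)·R1: [0, -84, -76, 50, 84]
R3 ← R3 − R1: [0, -17, -10, 14, 17]
R4 ← R4 − (4)·R1: [0, -37, -36, 23, 37]
R5 ← R5 + (5)·R1: [0, 60, 57, -39, -60]
R3 ← R3 − (17/84)·R2: [0, 0, 113/21, 163/42, 0]
R4 ← R4 − (37/84)·R2: [0, 0, -53/21, 41/42, 0]
R5 ← R5 + (5/7)·R2: [0, 0, 19/7, -23/7, 0]
R4 ← R4 + (53/113)·R3: [0, 0, 0, 316/113, 0]
R5 ← R5 − (57/113)·R3: [0, 0, 0, -1185/226, 0]
R5 ← R5 + (15/8)·R4: [0, 0, 0, 0, 0]
The echelon form has 4 nonzero rows, and every pivot lies in the first 4 columns, so rank(M) = rank([M|b]) = 4.
The system is consistent.

yes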